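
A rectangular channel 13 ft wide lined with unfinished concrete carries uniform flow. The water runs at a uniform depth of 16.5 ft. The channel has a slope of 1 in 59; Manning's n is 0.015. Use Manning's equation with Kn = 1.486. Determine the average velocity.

V = 36 ft/s

Flow area A = b·y = 13 × 16.5 = 214.5 ft². Wetted perimeter P = b + 2y = 13 + 2×16.5 = 46 ft.
Hydraulic radius R = A/P = 214.5/46 = 4.663 ft.
From Manning's equation, V = (1.486/n) R^(2/3) S^(1/2) = (1.486/0.015) × 4.663^(2/3) × 0.01695^(1/2) = 36 ft/s.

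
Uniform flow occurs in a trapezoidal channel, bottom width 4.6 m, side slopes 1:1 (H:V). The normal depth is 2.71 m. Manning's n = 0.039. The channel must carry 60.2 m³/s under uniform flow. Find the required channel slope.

With bottom width b = 4.6 m and side slope z = 1: A = (b + zy)y = (4.6 + 1×2.71)×2.71 = 19.81 m²; P = b + 2y√(1+z²) = 4.6 + 2×2.71×1.414 = 12.27 m.
Hydraulic radius R = A/P = 19.81/12.27 = 1.615 m.
From Manning's equation, S = [nQ / (1 A R^(2/3))]² = [0.039 × 60.2 / (1 × 19.81 × 1.615^(2/3))]² = 0.00741.

S = 0.00741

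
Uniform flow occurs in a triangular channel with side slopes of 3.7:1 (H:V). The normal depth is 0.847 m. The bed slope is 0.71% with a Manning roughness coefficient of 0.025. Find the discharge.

Q = 4.93 m³/s

For a triangular section with side slope z = 3.7: A = zy² = 3.7×0.847² = 2.654 m²; P = 2y√(1+z²) = 2×0.847×3.833 = 6.493 m.
Hydraulic radius R = A/P = 2.654/6.493 = 0.4088 m.
Manning's equation: Q = (1/n) A R^(2/3) S^(1/2) = (1/0.025) × 2.654 × 0.4088^(2/3) × 0.0071^(1/2) = 4.93 m³/s.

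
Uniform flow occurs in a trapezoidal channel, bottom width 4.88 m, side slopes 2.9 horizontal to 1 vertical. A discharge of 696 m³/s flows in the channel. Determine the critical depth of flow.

At critical depth, Q² T / (g A³) = 1, i.e. A³/T = Q²/g = 696²/9.81 = 49380.
Trying y = 6.98 m: A³/T = 118900 — over.
Trying y = 4.6 m: A³/T = 18650 — short.
Trying y = 5.74 m: A³/T = 49420 — ≈ 49380.

y_c = 5.74 m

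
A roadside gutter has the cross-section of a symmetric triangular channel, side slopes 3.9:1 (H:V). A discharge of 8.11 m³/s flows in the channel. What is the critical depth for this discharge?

At critical depth, Q² T / (g A³) = 1, i.e. A³/T = Q²/g = 8.11²/9.81 = 6.705.
Try y = 0.778 m: A³/T = 2.168 — too small.
Try y = 1.23 m: A³/T = 21.41 — too large.
Try y = 0.975 m: A³/T = 6.701 — close enough.

y_c = 0.975 m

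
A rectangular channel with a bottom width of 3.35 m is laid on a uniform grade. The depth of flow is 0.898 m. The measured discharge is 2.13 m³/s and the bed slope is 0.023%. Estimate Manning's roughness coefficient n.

Flow area A = b·y = 3.35 × 0.898 = 3.008 m². Wetted perimeter P = b + 2y = 3.35 + 2×0.898 = 5.146 m.
Hydraulic radius R = A/P = 3.008/5.146 = 0.5846 m.
Rearranging Manning's equation: n = (1/Q) A R^(2/3) S^(1/2) = (1/2.13) × 3.008 × 0.5846^(2/3) × √0.00023 = 0.015.

n = 0.015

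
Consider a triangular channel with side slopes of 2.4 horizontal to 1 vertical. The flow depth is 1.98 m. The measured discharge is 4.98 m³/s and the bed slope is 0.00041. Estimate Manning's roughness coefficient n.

n = 0.036

For a triangular section with side slope z = 2.4: A = zy² = 2.4×1.98² = 9.409 m²; P = 2y√(1+z²) = 2×1.98×2.6 = 10.3 m.
Hydraulic radius R = A/P = 9.409/10.3 = 0.9138 m.
Rearranging Manning's equation: n = (1/Q) A R^(2/3) S^(1/2) = (1/4.98) × 9.409 × 0.9138^(2/3) × √0.00041 = 0.036.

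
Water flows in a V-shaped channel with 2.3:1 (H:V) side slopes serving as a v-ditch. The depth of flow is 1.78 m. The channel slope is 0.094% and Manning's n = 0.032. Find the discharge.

For a triangular section with side slope z = 2.3: A = zy² = 2.3×1.78² = 7.287 m²; P = 2y√(1+z²) = 2×1.78×2.508 = 8.928 m.
Hydraulic radius R = A/P = 7.287/8.928 = 0.8162 m.
Manning's equation: Q = (1/n) A R^(2/3) S^(1/2) = (1/0.032) × 7.287 × 0.8162^(2/3) × 0.00094^(1/2) = 6.1 m³/s.

Q = 6.1 m³/s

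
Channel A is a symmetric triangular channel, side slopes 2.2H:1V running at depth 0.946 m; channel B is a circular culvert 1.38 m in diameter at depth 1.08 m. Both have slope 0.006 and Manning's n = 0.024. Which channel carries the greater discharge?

Channel A: For a triangular section with side slope z = 2.2: A = zy² = 2.2×0.946² = 1.969 m²; P = 2y√(1+z²) = 2×0.946×2.417 = 4.572 m. Hydraulic radius R = A/P = 1.969/4.572 = 0.4306 m. Q_A = (1/0.024)·1.969·0.4306^(2/3)·√0.006 = 3.623 m³/s.
Channel B: For a circular section of diameter D = 1.38 m at depth y = 1.08 m, the central angle is θ = 2 arccos(1 − 2y/D) = 4.343 rad. Then A = (D²/8)(θ − sin θ) = 1.256 m² and P = Dθ/2 = 2.997 m. Hydraulic radius R = A/P = 1.256/2.997 = 0.4191 m. Q_B = (1/0.024)·1.256·0.4191^(2/3)·√0.006 = 2.27 m³/s.
Q_A = 3.623 m³/s vs Q_B = 2.27 m³/s, so channel A carries more.

channel A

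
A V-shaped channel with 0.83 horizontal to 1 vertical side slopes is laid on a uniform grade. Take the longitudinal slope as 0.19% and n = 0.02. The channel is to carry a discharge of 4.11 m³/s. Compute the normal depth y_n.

Manning's equation rearranged: A R^(2/3) = nQ / (1·√S) = 0.02 × 4.11 / (√0.0019) = 1.886.
Try y = 1.36 m: A R^(2/3) = 0.8804 — short.
Try y = 2.06 m: A R^(2/3) = 2.664 — over.
Try y = 1.81 m: A R^(2/3) = 1.887 — ≈ 1.886.

y_n = 1.81 m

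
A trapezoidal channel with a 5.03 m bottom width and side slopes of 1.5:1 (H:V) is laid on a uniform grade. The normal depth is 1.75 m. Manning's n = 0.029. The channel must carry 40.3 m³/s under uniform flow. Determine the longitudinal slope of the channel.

S = 0.00609

With bottom width b = 5.03 m and side slope z = 1.5: A = (b + zy)y = (5.03 + 1.5×1.75)×1.75 = 13.4 m²; P = b + 2y√(1+z²) = 5.03 + 2×1.75×1.803 = 11.34 m.
Hydraulic radius R = A/P = 13.4/11.34 = 1.181 m.
From Manning's equation, S = [nQ / (1 A R^(2/3))]² = [0.029 × 40.3 / (1 × 13.4 × 1.181^(2/3))]² = 0.00609.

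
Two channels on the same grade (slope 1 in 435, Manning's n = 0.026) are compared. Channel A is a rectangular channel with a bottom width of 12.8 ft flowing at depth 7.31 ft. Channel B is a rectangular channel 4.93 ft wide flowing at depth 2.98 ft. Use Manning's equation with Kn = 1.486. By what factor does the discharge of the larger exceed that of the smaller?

11.8

Channel A: Flow area A = b·y = 12.8 × 7.31 = 93.57 ft². Wetted perimeter P = b + 2y = 12.8 + 2×7.31 = 27.42 ft. Hydraulic radius R = A/P = 93.57/27.42 = 3.412 ft. Q_A = (1.486/0.026)·93.57·3.412^(2/3)·√0.002299 = 581.2 ft³/s.
Channel B: Flow area A = b·y = 4.93 × 2.98 = 14.69 ft². Wetted perimeter P = b + 2y = 4.93 + 2×2.98 = 10.89 ft. Hydraulic radius R = A/P = 14.69/10.89 = 1.349 ft. Q_B = (1.486/0.026)·14.69·1.349^(2/3)·√0.002299 = 49.15 ft³/s.
The larger discharge is 581.2 ft³/s and the smaller is 49.15 ft³/s; the ratio is 11.8.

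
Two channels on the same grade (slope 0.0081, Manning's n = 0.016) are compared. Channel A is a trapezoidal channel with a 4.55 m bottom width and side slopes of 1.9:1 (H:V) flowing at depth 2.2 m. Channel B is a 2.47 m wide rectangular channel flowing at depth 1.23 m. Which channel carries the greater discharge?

channel A

Channel A: With bottom width b = 4.55 m and side slope z = 1.9: A = (b + zy)y = (4.55 + 1.9×2.2)×2.2 = 19.21 m²; P = b + 2y√(1+z²) = 4.55 + 2×2.2×2.147 = 14 m. Hydraulic radius R = A/P = 19.21/14 = 1.372 m. Q_A = (1/0.016)·19.21·1.372^(2/3)·√0.0081 = 133.4 m³/s.
Channel B: Flow area A = b·y = 2.47 × 1.23 = 3.038 m². Wetted perimeter P = b + 2y = 2.47 + 2×1.23 = 4.93 m. Hydraulic radius R = A/P = 3.038/4.93 = 0.6162 m. Q_B = (1/0.016)·3.038·0.6162^(2/3)·√0.0081 = 12.38 m³/s.
Q_A = 133.4 m³/s vs Q_B = 12.38 m³/s, so channel A carries more.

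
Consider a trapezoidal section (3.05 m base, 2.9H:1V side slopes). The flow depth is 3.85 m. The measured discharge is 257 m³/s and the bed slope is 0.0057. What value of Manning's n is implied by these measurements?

n = 0.026

With bottom width b = 3.05 m and side slope z = 2.9: A = (b + zy)y = (3.05 + 2.9×3.85)×3.85 = 54.73 m²; P = b + 2y√(1+z²) = 3.05 + 2×3.85×3.068 = 26.67 m.
Hydraulic radius R = A/P = 54.73/26.67 = 2.052 m.
Rearranging Manning's equation: n = (1/Q) A R^(2/3) S^(1/2) = (1/257) × 54.73 × 2.052^(2/3) × √0.0057 = 0.026.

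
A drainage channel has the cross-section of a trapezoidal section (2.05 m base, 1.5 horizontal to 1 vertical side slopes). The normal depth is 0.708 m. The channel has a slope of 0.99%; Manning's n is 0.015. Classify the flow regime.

supercritical

With bottom width b = 2.05 m and side slope z = 1.5: A = (b + zy)y = (2.05 + 1.5×0.708)×0.708 = 2.203 m²; P = b + 2y√(1+z²) = 2.05 + 2×0.708×1.803 = 4.603 m.
Hydraulic radius R = A/P = 2.203/4.603 = 0.4787 m.
V = (1/n) R^(2/3) √S = (1/0.015) × 0.4787^(2/3) × √0.0099 = 4.059 m/s. Hydraulic depth D_h = A/T = 2.203/4.174 = 0.5279 m.
Froude number Fr = V/√(g·D_h) = 4.059/√(9.81×0.5279) = 1.78, which is greater than 1, so the flow is supercritical.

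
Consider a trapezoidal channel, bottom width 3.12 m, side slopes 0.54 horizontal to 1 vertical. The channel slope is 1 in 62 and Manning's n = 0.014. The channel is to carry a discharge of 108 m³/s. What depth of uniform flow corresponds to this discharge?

y_n = 2.37 m

Manning's equation rearranged: A R^(2/3) = nQ / (1·√S) = 0.014 × 108 / (√0.01613) = 11.91.
Try y = 2.02 m: A R^(2/3) = 9.08 — short.
Try y = 2.97 m: A R^(2/3) = 17.74 — over.
Try y = 2.37 m: A R^(2/3) = 11.94 — close enough.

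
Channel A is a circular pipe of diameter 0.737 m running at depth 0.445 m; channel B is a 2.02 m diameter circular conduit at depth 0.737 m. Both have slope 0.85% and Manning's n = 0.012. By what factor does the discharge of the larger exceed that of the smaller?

Channel A: For a circular section of diameter D = 0.737 m at depth y = 0.445 m, the central angle is θ = 2 arccos(1 − 2y/D) = 3.56 rad. Then A = (D²/8)(θ − sin θ) = 0.2693 m² and P = Dθ/2 = 1.312 m. Hydraulic radius R = A/P = 0.2693/1.312 = 0.2053 m. Q_A = (1/0.012)·0.2693·0.2053^(2/3)·√0.0085 = 0.7199 m³/s.
Channel B: For a circular section of diameter D = 2.02 m at depth y = 0.737 m, the central angle is θ = 2 arccos(1 − 2y/D) = 2.594 rad. Then A = (D²/8)(θ − sin θ) = 1.058 m² and P = Dθ/2 = 2.62 m. Hydraulic radius R = A/P = 1.058/2.62 = 0.4037 m. Q_B = (1/0.012)·1.058·0.4037^(2/3)·√0.0085 = 4.439 m³/s.
The larger discharge is 4.439 m³/s and the smaller is 0.7199 m³/s; the ratio is 6.17.

6.17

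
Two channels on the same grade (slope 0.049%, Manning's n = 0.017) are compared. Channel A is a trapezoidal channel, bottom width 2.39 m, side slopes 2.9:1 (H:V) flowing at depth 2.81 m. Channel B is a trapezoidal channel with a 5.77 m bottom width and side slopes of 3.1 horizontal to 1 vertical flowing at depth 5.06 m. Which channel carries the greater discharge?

channel B

Channel A: With bottom width b = 2.39 m and side slope z = 2.9: A = (b + zy)y = (2.39 + 2.9×2.81)×2.81 = 29.61 m²; P = b + 2y√(1+z²) = 2.39 + 2×2.81×3.068 = 19.63 m. Hydraulic radius R = A/P = 29.61/19.63 = 1.509 m. Q_A = (1/0.017)·29.61·1.509^(2/3)·√0.00049 = 50.72 m³/s.
Channel B: With bottom width b = 5.77 m and side slope z = 3.1: A = (b + zy)y = (5.77 + 3.1×5.06)×5.06 = 108.6 m²; P = b + 2y√(1+z²) = 5.77 + 2×5.06×3.257 = 38.73 m. Hydraulic radius R = A/P = 108.6/38.73 = 2.803 m. Q_B = (1/0.017)·108.6·2.803^(2/3)·√0.00049 = 281 m³/s.
Q_A = 50.72 m³/s vs Q_B = 281 m³/s, so channel B carries more.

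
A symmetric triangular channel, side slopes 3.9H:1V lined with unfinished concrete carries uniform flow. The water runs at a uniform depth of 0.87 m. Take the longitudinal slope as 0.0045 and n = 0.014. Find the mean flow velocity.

V = 2.69 m/s

For a triangular section with side slope z = 3.9: A = zy² = 3.9×0.87² = 2.952 m²; P = 2y√(1+z²) = 2×0.87×4.026 = 7.006 m.
Hydraulic radius R = A/P = 2.952/7.006 = 0.4214 m.
From Manning's equation, V = (1/n) R^(2/3) S^(1/2) = (1/0.014) × 0.4214^(2/3) × 0.0045^(1/2) = 2.69 m/s.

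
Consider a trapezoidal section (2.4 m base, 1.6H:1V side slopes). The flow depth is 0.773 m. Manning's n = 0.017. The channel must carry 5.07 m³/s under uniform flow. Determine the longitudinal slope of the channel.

With bottom width b = 2.4 m and side slope z = 1.6: A = (b + zy)y = (2.4 + 1.6×0.773)×0.773 = 2.811 m²; P = b + 2y√(1+z²) = 2.4 + 2×0.773×1.887 = 5.317 m.
Hydraulic radius R = A/P = 2.811/5.317 = 0.5287 m.
From Manning's equation, S = [nQ / (1 A R^(2/3))]² = [0.017 × 5.07 / (1 × 2.811 × 0.5287^(2/3))]² = 0.0022.

S = 0.0022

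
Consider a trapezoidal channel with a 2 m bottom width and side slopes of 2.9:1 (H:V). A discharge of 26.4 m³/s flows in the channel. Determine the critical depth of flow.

y_c = 1.46 m

At critical depth, Q² T / (g A³) = 1, i.e. A³/T = Q²/g = 26.4²/9.81 = 71.05.
At y = 1.8 m: A³/T = 176.4 — over.
At y = 1.06 m: A³/T = 19.09 — short.
At y = 1.46 m: A³/T = 72.03 — close enough.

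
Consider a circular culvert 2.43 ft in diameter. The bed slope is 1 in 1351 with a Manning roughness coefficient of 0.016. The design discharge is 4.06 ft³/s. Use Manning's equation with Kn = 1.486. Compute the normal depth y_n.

y_n = 1.19 ft

Manning's equation rearranged: A R^(2/3) = nQ / (1.486·√S) = 0.016 × 4.06 / (1.486 × √0.0007402) = 1.607.
Try y = 0.976 ft: A R^(2/3) = 1.129 — too small.
Try y = 1.19 ft: A R^(2/3) = 1.605 — ≈ 1.607.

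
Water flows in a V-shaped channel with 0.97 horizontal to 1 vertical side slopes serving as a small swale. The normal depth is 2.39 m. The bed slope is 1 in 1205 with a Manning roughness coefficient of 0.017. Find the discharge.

Q = 8.31 m³/s

For a triangular section with side slope z = 0.97: A = zy² = 0.97×2.39² = 5.541 m²; P = 2y√(1+z²) = 2×2.39×1.393 = 6.659 m.
Hydraulic radius R = A/P = 5.541/6.659 = 0.832 m.
Manning's equation: Q = (1/n) A R^(2/3) S^(1/2) = (1/0.017) × 5.541 × 0.832^(2/3) × 0.0008299^(1/2) = 8.31 m³/s.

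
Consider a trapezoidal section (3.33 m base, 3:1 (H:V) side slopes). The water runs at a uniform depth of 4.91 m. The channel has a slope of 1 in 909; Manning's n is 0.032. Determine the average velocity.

V = 1.95 m/s

With bottom width b = 3.33 m and side slope z = 3: A = (b + zy)y = (3.33 + 3×4.91)×4.91 = 88.67 m²; P = b + 2y√(1+z²) = 3.33 + 2×4.91×3.162 = 34.38 m.
Hydraulic radius R = A/P = 88.67/34.38 = 2.579 m.
From Manning's equation, V = (1/n) R^(2/3) S^(1/2) = (1/0.032) × 2.579^(2/3) × 0.0011^(1/2) = 1.95 m/s.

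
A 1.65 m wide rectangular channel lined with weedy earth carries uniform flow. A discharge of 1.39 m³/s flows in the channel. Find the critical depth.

For a rectangular channel, critical depth y_c = (q²/g)^(1/3) where q = Q/b = 1.39/1.65 = 0.8424 m²/s.
So y_c = (0.8424²/9.81)^(1/3) = 0.417 m.

y_c = 0.417 m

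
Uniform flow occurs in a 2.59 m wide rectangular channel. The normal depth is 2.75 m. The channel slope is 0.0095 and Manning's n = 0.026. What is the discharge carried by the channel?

Q = 24.5 m³/s

Flow area A = b·y = 2.59 × 2.75 = 7.122 m². Wetted perimeter P = b + 2y = 2.59 + 2×2.75 = 8.09 m.
Hydraulic radius R = A/P = 7.122/8.09 = 0.8804 m.
Manning's equation: Q = (1/n) A R^(2/3) S^(1/2) = (1/0.026) × 7.122 × 0.8804^(2/3) × 0.0095^(1/2) = 24.5 m³/s.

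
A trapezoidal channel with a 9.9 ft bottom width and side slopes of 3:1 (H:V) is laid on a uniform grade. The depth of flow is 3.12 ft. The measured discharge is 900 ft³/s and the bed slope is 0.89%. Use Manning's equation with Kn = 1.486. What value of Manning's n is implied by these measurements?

n = 0.015

With bottom width b = 9.9 ft and side slope z = 3: A = (b + zy)y = (9.9 + 3×3.12)×3.12 = 60.09 ft²; P = b + 2y√(1+z²) = 9.9 + 2×3.12×3.162 = 29.63 ft.
Hydraulic radius R = A/P = 60.09/29.63 = 2.028 ft.
Rearranging Manning's equation: n = (1.486/Q) A R^(2/3) S^(1/2) = (1.486/900) × 60.09 × 2.028^(2/3) × √0.0089 = 0.015.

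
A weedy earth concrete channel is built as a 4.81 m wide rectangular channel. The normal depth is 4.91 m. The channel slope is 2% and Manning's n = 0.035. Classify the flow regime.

Flow area A = b·y = 4.81 × 4.91 = 23.62 m². Wetted perimeter P = b + 2y = 4.81 + 2×4.91 = 14.63 m.
Hydraulic radius R = A/P = 23.62/14.63 = 1.614 m.
V = (1/n) R^(2/3) √S = (1/0.035) × 1.614^(2/3) × √0.02 = 5.56 m/s. Hydraulic depth D_h = A/T = 23.62/4.81 = 4.91 m.
Froude number Fr = V/√(g·D_h) = 5.56/√(9.81×4.91) = 0.801, which is less than 1, so the flow is subcritical.

subcritical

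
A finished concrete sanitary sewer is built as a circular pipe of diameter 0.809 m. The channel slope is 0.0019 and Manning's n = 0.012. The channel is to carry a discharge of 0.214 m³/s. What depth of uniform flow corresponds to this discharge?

y_n = 0.321 m

Manning's equation rearranged: A R^(2/3) = nQ / (1·√S) = 0.012 × 0.214 / (√0.0019) = 0.05891.
Try y = 0.406 m: A R^(2/3) = 0.08911 — high.
Try y = 0.263 m: A R^(2/3) = 0.04048 — low.
Try y = 0.321 m: A R^(2/3) = 0.05881 — ≈ 0.05891.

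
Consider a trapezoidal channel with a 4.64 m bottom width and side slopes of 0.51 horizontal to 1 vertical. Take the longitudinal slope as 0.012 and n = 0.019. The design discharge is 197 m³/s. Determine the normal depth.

Manning's equation rearranged: A R^(2/3) = nQ / (1·√S) = 0.019 × 197 / (√0.012) = 34.17.
At y = 3 m: A R^(2/3) = 25.61 — too small.
At y = 4.14 m: A R^(2/3) = 44.46 — too large.
At y = 3.56 m: A R^(2/3) = 34.25 — matches.

y_n = 3.56 m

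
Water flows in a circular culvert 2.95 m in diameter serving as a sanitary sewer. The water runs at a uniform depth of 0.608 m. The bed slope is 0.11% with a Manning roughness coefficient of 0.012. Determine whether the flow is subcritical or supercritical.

For a circular section of diameter D = 2.95 m at depth y = 0.608 m, the central angle is θ = 2 arccos(1 − 2y/D) = 1.885 rad. Then A = (D²/8)(θ − sin θ) = 1.016 m² and P = Dθ/2 = 2.78 m.
Hydraulic radius R = A/P = 1.016/2.78 = 0.3654 m.
V = (1/n) R^(2/3) √S = (1/0.012) × 0.3654^(2/3) × √0.0011 = 1.413 m/s. Hydraulic depth D_h = A/T = 1.016/2.387 = 0.4257 m.
Froude number Fr = V/√(g·D_h) = 1.413/√(9.81×0.4257) = 0.691, which is less than 1, so the flow is subcritical.

subcritical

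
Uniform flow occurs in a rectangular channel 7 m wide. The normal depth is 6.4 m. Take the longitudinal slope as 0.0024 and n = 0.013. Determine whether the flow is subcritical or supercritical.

Flow area A = b·y = 7 × 6.4 = 44.8 m². Wetted perimeter P = b + 2y = 7 + 2×6.4 = 19.8 m.
Hydraulic radius R = A/P = 44.8/19.8 = 2.263 m.
V = (1/n) R^(2/3) √S = (1/0.013) × 2.263^(2/3) × √0.0024 = 6.495 m/s. Hydraulic depth D_h = A/T = 44.8/7 = 6.4 m.
Froude number Fr = V/√(g·D_h) = 6.495/√(9.81×6.4) = 0.82, which is less than 1, so the flow is subcritical.

subcritical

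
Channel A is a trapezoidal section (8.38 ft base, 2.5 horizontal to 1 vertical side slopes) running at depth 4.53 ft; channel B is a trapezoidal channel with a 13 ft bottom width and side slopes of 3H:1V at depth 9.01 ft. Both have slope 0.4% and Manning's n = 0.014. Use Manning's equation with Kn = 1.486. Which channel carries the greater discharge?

Channel A: With bottom width b = 8.38 ft and side slope z = 2.5: A = (b + zy)y = (8.38 + 2.5×4.53)×4.53 = 89.26 ft²; P = b + 2y√(1+z²) = 8.38 + 2×4.53×2.693 = 32.77 ft. Hydraulic radius R = A/P = 89.26/32.77 = 2.724 ft. Q_A = (1.486/0.014)·89.26·2.724^(2/3)·√0.004 = 1169 ft³/s.
Channel B: With bottom width b = 13 ft and side slope z = 3: A = (b + zy)y = (13 + 3×9.01)×9.01 = 360.7 ft²; P = b + 2y√(1+z²) = 13 + 2×9.01×3.162 = 69.98 ft. Hydraulic radius R = A/P = 360.7/69.98 = 5.154 ft. Q_B = (1.486/0.014)·360.7·5.154^(2/3)·√0.004 = 7224 ft³/s.
Q_A = 1169 ft³/s vs Q_B = 7224 ft³/s, so channel B carries more.

channel B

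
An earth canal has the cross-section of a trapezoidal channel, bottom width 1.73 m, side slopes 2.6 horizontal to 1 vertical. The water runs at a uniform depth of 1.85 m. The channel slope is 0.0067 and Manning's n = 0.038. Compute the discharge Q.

Q = 26.2 m³/s

With bottom width b = 1.73 m and side slope z = 2.6: A = (b + zy)y = (1.73 + 2.6×1.85)×1.85 = 12.1 m²; P = b + 2y√(1+z²) = 1.73 + 2×1.85×2.786 = 12.04 m.
Hydraulic radius R = A/P = 12.1/12.04 = 1.005 m.
Manning's equation: Q = (1/n) A R^(2/3) S^(1/2) = (1/0.038) × 12.1 × 1.005^(2/3) × 0.0067^(1/2) = 26.2 m³/s.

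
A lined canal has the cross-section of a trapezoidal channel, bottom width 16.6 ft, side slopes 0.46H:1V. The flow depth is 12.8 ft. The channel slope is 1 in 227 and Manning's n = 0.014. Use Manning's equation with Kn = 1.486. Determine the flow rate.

With bottom width b = 16.6 ft and side slope z = 0.46: A = (b + zy)y = (16.6 + 0.46×12.8)×12.8 = 287.8 ft²; P = b + 2y√(1+z²) = 16.6 + 2×12.8×1.101 = 44.78 ft.
Hydraulic radius R = A/P = 287.8/44.78 = 6.428 ft.
Manning's equation: Q = (1.486/n) A R^(2/3) S^(1/2) = (1.486/0.014) × 287.8 × 6.428^(2/3) × 0.004405^(1/2) = 7010 ft³/s.

Q = 7010 ft³/s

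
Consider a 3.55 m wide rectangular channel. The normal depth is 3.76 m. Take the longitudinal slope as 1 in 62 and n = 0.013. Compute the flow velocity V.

Flow area A = b·y = 3.55 × 3.76 = 13.35 m². Wetted perimeter P = b + 2y = 3.55 + 2×3.76 = 11.07 m.
Hydraulic radius R = A/P = 13.35/11.07 = 1.206 m.
From Manning's equation, V = (1/n) R^(2/3) S^(1/2) = (1/0.013) × 1.206^(2/3) × 0.01613^(1/2) = 11.1 m/s.

V = 11.1 m/s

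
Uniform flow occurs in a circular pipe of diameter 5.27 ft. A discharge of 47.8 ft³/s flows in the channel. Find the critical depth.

y_c = 1.91 ft

At critical depth, Q² T / (g A³) = 1, i.e. A³/T = Q²/g = 47.8²/32.2 = 70.96.
Trying y = 1.3 ft: A³/T = 16.13 — too small.
Trying y = 2.41 ft: A³/T = 175 — too large.
Trying y = 1.91 ft: A³/T = 71.67 — close enough.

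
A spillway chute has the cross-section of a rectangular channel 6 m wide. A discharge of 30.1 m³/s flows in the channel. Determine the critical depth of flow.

y_c = 1.37 m

For a rectangular channel, critical depth y_c = (q²/g)^(1/3) where q = Q/b = 30.1/6 = 5.017 m²/s.
So y_c = (5.017²/9.81)^(1/3) = 1.37 m.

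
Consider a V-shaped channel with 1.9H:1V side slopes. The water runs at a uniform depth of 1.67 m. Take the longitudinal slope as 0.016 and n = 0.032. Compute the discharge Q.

For a triangular section with side slope z = 1.9: A = zy² = 1.9×1.67² = 5.299 m²; P = 2y√(1+z²) = 2×1.67×2.147 = 7.171 m.
Hydraulic radius R = A/P = 5.299/7.171 = 0.7389 m.
Manning's equation: Q = (1/n) A R^(2/3) S^(1/2) = (1/0.032) × 5.299 × 0.7389^(2/3) × 0.016^(1/2) = 17.1 m³/s.

Q = 17.1 m³/s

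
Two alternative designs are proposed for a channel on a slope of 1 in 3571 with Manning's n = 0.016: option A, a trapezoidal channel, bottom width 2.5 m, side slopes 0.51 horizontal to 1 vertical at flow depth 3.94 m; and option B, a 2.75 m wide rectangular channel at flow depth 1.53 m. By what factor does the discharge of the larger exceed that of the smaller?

7.06

Channel A: With bottom width b = 2.5 m and side slope z = 0.51: A = (b + zy)y = (2.5 + 0.51×3.94)×3.94 = 17.77 m²; P = b + 2y√(1+z²) = 2.5 + 2×3.94×1.123 = 11.35 m. Hydraulic radius R = A/P = 17.77/11.35 = 1.566 m. Q_A = (1/0.016)·17.77·1.566^(2/3)·√0.00028 = 25.06 m³/s.
Channel B: Flow area A = b·y = 2.75 × 1.53 = 4.208 m². Wetted perimeter P = b + 2y = 2.75 + 2×1.53 = 5.81 m. Hydraulic radius R = A/P = 4.208/5.81 = 0.7242 m. Q_B = (1/0.016)·4.208·0.7242^(2/3)·√0.00028 = 3.549 m³/s.
The larger discharge is 25.06 m³/s and the smaller is 3.549 m³/s; the ratio is 7.06.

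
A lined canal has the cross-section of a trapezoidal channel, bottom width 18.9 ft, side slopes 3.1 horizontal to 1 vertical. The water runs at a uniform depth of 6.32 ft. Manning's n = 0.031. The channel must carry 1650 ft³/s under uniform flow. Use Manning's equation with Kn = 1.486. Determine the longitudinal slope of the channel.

With bottom width b = 18.9 ft and side slope z = 3.1: A = (b + zy)y = (18.9 + 3.1×6.32)×6.32 = 243.3 ft²; P = b + 2y√(1+z²) = 18.9 + 2×6.32×3.257 = 60.07 ft.
Hydraulic radius R = A/P = 243.3/60.07 = 4.05 ft.
From Manning's equation, S = [nQ / (1.486 A R^(2/3))]² = [0.031 × 1650 / (1.486 × 243.3 × 4.05^(2/3))]² = 0.0031.

S = 0.0031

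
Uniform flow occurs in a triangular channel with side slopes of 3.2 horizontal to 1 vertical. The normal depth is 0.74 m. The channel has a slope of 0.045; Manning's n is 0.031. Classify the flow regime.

supercritical

For a triangular section with side slope z = 3.2: A = zy² = 3.2×0.74² = 1.752 m²; P = 2y√(1+z²) = 2×0.74×3.353 = 4.962 m.
Hydraulic radius R = A/P = 1.752/4.962 = 0.3532 m.
V = (1/n) R^(2/3) √S = (1/0.031) × 0.3532^(2/3) × √0.045 = 3.419 m/s. Hydraulic depth D_h = A/T = 1.752/4.736 = 0.37 m.
Froude number Fr = V/√(g·D_h) = 3.419/√(9.81×0.37) = 1.79, which is greater than 1, so the flow is supercritical.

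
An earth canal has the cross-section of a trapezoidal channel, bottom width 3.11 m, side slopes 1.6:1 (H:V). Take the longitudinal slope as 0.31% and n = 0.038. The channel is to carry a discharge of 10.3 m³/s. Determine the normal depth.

y_n = 1.41 m

Manning's equation rearranged: A R^(2/3) = nQ / (1·√S) = 0.038 × 10.3 / (√0.0031) = 7.03.
Try y = 1.61 m: A R^(2/3) = 9.134 — too large.
Try y = 1.22 m: A R^(2/3) = 5.325 — too small.
Try y = 1.41 m: A R^(2/3) = 7.039 — ≈ 7.03.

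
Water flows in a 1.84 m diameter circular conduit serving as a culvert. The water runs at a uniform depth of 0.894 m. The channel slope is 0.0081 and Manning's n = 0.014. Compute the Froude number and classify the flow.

For a circular section of diameter D = 1.84 m at depth y = 0.894 m, the central angle is θ = 2 arccos(1 − 2y/D) = 3.085 rad. Then A = (D²/8)(θ − sin θ) = 1.282 m² and P = Dθ/2 = 2.838 m.
Hydraulic radius R = A/P = 1.282/2.838 = 0.4516 m.
V = (1/n) R^(2/3) √S = (1/0.014) × 0.4516^(2/3) × √0.0081 = 3.784 m/s. Hydraulic depth D_h = A/T = 1.282/1.839 = 0.6968 m.
Froude number Fr = V/√(g·D_h) = 3.784/√(9.81×0.6968) = 1.45, which is greater than 1, so the flow is supercritical.

supercritical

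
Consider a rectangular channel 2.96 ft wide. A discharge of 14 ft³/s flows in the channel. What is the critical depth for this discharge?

For a rectangular channel, critical depth y_c = (q²/g)^(1/3) where q = Q/b = 14/2.96 = 4.73 ft²/s.
So y_c = (4.73²/32.2)^(1/3) = 0.886 ft.

y_c = 0.886 ft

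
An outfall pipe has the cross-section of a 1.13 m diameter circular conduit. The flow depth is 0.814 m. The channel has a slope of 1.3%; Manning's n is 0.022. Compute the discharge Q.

Q = 1.94 m³/s

For a circular section of diameter D = 1.13 m at depth y = 0.814 m, the central angle is θ = 2 arccos(1 − 2y/D) = 4.054 rad. Then A = (D²/8)(θ − sin θ) = 0.7734 m² and P = Dθ/2 = 2.291 m.
Hydraulic radius R = A/P = 0.7734/2.291 = 0.3376 m.
Manning's equation: Q = (1/n) A R^(2/3) S^(1/2) = (1/0.022) × 0.7734 × 0.3376^(2/3) × 0.013^(1/2) = 1.94 m³/s.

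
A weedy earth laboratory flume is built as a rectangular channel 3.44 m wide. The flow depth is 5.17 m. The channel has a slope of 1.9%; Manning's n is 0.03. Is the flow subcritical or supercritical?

subcritical

Flow area A = b·y = 3.44 × 5.17 = 17.78 m². Wetted perimeter P = b + 2y = 3.44 + 2×5.17 = 13.78 m.
Hydraulic radius R = A/P = 17.78/13.78 = 1.291 m.
V = (1/n) R^(2/3) √S = (1/0.03) × 1.291^(2/3) × √0.019 = 5.447 m/s. Hydraulic depth D_h = A/T = 17.78/3.44 = 5.17 m.
Froude number Fr = V/√(g·D_h) = 5.447/√(9.81×5.17) = 0.765, which is less than 1, so the flow is subcritical.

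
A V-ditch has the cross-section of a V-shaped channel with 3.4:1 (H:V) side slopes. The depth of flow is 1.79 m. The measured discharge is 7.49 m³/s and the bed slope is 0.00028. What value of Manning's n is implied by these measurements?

For a triangular section with side slope z = 3.4: A = zy² = 3.4×1.79² = 10.89 m²; P = 2y√(1+z²) = 2×1.79×3.544 = 12.69 m.
Hydraulic radius R = A/P = 10.89/12.69 = 0.8586 m.
Rearranging Manning's equation: n = (1/Q) A R^(2/3) S^(1/2) = (1/7.49) × 10.89 × 0.8586^(2/3) × √0.00028 = 0.022.

n = 0.022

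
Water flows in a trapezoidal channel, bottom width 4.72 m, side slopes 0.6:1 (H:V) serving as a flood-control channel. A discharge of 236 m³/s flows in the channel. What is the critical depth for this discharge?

y_c = 5.08 m

At critical depth, Q² T / (g A³) = 1, i.e. A³/T = Q²/g = 236²/9.81 = 5677.
At y = 3.54 m: A³/T = 1586 — short.
At y = 6.22 m: A³/T = 11930 — over.
At y = 5.08 m: A³/T = 5681 — matches.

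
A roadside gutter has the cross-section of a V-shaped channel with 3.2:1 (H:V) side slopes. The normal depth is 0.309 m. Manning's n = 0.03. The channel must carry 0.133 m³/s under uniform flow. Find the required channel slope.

For a triangular section with side slope z = 3.2: A = zy² = 3.2×0.309² = 0.3055 m²; P = 2y√(1+z²) = 2×0.309×3.353 = 2.072 m.
Hydraulic radius R = A/P = 0.3055/2.072 = 0.1475 m.
From Manning's equation, S = [nQ / (1 A R^(2/3))]² = [0.03 × 0.133 / (1 × 0.3055 × 0.1475^(2/3))]² = 0.00219.

S = 0.00219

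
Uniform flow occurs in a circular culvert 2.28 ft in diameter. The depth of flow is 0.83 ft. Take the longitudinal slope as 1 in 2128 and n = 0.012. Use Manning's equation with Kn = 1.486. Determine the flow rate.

Q = 2.13 ft³/s

For a circular section of diameter D = 2.28 ft at depth y = 0.83 ft, the central angle is θ = 2 arccos(1 − 2y/D) = 2.591 rad. Then A = (D²/8)(θ − sin θ) = 1.343 ft² and P = Dθ/2 = 2.954 ft.
Hydraulic radius R = A/P = 1.343/2.954 = 0.4549 ft.
Manning's equation: Q = (1.486/n) A R^(2/3) S^(1/2) = (1.486/0.012) × 1.343 × 0.4549^(2/3) × 0.0004699^(1/2) = 2.13 ft³/s.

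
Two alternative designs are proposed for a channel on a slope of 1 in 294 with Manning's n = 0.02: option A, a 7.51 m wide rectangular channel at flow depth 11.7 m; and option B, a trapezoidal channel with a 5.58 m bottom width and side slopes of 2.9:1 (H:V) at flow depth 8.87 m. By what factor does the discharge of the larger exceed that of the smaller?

Channel A: Flow area A = b·y = 7.51 × 11.7 = 87.87 m². Wetted perimeter P = b + 2y = 7.51 + 2×11.7 = 30.91 m. Hydraulic radius R = A/P = 87.87/30.91 = 2.843 m. Q_A = (1/0.02)·87.87·2.843^(2/3)·√0.003401 = 514.2 m³/s.
Channel B: With bottom width b = 5.58 m and side slope z = 2.9: A = (b + zy)y = (5.58 + 2.9×8.87)×8.87 = 277.7 m²; P = b + 2y√(1+z²) = 5.58 + 2×8.87×3.068 = 60 m. Hydraulic radius R = A/P = 277.7/60 = 4.628 m. Q_B = (1/0.02)·277.7·4.628^(2/3)·√0.003401 = 2248 m³/s.
The larger discharge is 2248 m³/s and the smaller is 514.2 m³/s; the ratio is 4.37.

4.37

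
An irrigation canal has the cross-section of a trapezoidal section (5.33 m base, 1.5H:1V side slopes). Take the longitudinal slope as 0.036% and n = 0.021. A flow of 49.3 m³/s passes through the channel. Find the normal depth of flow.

y_n = 3.34 m

Manning's equation rearranged: A R^(2/3) = nQ / (1·√S) = 0.021 × 49.3 / (√0.00036) = 54.57.
Try y = 3.77 m: A R^(2/3) = 69.81 — too large.
Try y = 2.47 m: A R^(2/3) = 30.12 — too small.
Try y = 3.34 m: A R^(2/3) = 54.6 — close enough.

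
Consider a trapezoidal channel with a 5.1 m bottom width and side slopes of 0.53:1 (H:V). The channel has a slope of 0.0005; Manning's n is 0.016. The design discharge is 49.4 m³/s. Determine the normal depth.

y_n = 3.41 m

Manning's equation rearranged: A R^(2/3) = nQ / (1·√S) = 0.016 × 49.4 / (√0.0005) = 35.35.
At y = 4.22 m: A R^(2/3) = 50.98 — high.
At y = 3.03 m: A R^(2/3) = 28.93 — low.
At y = 3.41 m: A R^(2/3) = 35.34 — ≈ 35.35.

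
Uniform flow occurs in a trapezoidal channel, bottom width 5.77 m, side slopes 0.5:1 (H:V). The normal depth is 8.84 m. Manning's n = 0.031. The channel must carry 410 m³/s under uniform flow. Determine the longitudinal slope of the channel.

S = 0.00371

With bottom width b = 5.77 m and side slope z = 0.5: A = (b + zy)y = (5.77 + 0.5×8.84)×8.84 = 90.08 m²; P = b + 2y√(1+z²) = 5.77 + 2×8.84×1.118 = 25.54 m.
Hydraulic radius R = A/P = 90.08/25.54 = 3.527 m.
From Manning's equation, S = [nQ / (1 A R^(2/3))]² = [0.031 × 410 / (1 × 90.08 × 3.527^(2/3))]² = 0.00371.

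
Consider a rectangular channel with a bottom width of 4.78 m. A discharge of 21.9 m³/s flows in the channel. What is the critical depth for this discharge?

y_c = 1.29 m

For a rectangular channel, critical depth y_c = (q²/g)^(1/3) where q = Q/b = 21.9/4.78 = 4.582 m²/s.
So y_c = (4.582²/9.81)^(1/3) = 1.29 m.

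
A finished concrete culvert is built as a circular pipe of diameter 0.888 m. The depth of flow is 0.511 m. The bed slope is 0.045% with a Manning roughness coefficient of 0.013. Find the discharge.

Q = 0.233 m³/s

For a circular section of diameter D = 0.888 m at depth y = 0.511 m, the central angle is θ = 2 arccos(1 − 2y/D) = 3.445 rad. Then A = (D²/8)(θ − sin θ) = 0.3689 m² and P = Dθ/2 = 1.529 m.
Hydraulic radius R = A/P = 0.3689/1.529 = 0.2412 m.
Manning's equation: Q = (1/n) A R^(2/3) S^(1/2) = (1/0.013) × 0.3689 × 0.2412^(2/3) × 0.00045^(1/2) = 0.233 m³/s.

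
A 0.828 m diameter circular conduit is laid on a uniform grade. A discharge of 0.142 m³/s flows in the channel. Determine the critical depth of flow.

At critical depth, Q² T / (g A³) = 1, i.e. A³/T = Q²/g = 0.142²/9.81 = 0.002055.
Trying y = 0.271 m: A³/T = 0.004629 — over.
Trying y = 0.186 m: A³/T = 0.001072 — short.
Trying y = 0.22 m: A³/T = 0.002062 — ≈ 0.002055.

y_c = 0.22 m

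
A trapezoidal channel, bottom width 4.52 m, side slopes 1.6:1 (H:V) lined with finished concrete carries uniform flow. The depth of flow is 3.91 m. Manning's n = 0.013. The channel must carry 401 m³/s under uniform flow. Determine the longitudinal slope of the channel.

With bottom width b = 4.52 m and side slope z = 1.6: A = (b + zy)y = (4.52 + 1.6×3.91)×3.91 = 42.13 m²; P = b + 2y√(1+z²) = 4.52 + 2×3.91×1.887 = 19.27 m.
Hydraulic radius R = A/P = 42.13/19.27 = 2.186 m.
From Manning's equation, S = [nQ / (1 A R^(2/3))]² = [0.013 × 401 / (1 × 42.13 × 2.186^(2/3))]² = 0.0054.

S = 0.0054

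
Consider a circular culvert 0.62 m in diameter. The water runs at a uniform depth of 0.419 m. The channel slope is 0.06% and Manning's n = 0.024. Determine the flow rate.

Q = 0.071 m³/s

For a circular section of diameter D = 0.62 m at depth y = 0.419 m, the central angle is θ = 2 arccos(1 − 2y/D) = 3.86 rad. Then A = (D²/8)(θ − sin θ) = 0.2171 m² and P = Dθ/2 = 1.197 m.
Hydraulic radius R = A/P = 0.2171/1.197 = 0.1814 m.
Manning's equation: Q = (1/n) A R^(2/3) S^(1/2) = (1/0.024) × 0.2171 × 0.1814^(2/3) × 0.0006^(1/2) = 0.071 m³/s.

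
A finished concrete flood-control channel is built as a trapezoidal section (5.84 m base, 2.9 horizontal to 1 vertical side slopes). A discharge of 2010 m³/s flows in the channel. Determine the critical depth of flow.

y_c = 9.01 m

At critical depth, Q² T / (g A³) = 1, i.e. A³/T = Q²/g = 2010²/9.81 = 411800.
Try y = 7.49 m: A³/T = 178500 — too small.
Try y = 9.01 m: A³/T = 411300 — matches.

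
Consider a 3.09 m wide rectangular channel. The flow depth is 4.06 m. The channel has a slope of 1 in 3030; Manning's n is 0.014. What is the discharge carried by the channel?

Flow area A = b·y = 3.09 × 4.06 = 12.55 m². Wetted perimeter P = b + 2y = 3.09 + 2×4.06 = 11.21 m.
Hydraulic radius R = A/P = 12.55/11.21 = 1.119 m.
Manning's equation: Q = (1/n) A R^(2/3) S^(1/2) = (1/0.014) × 12.55 × 1.119^(2/3) × 0.00033^(1/2) = 17.5 m³/s.

Q = 17.5 m³/s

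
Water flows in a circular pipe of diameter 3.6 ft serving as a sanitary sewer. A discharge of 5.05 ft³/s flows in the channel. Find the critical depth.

y_c = 0.669 ft

At critical depth, Q² T / (g A³) = 1, i.e. A³/T = Q²/g = 5.05²/32.2 = 0.792.
Try y = 0.746 ft: A³/T = 1.214 — high.
Try y = 0.669 ft: A³/T = 0.7924 — matches.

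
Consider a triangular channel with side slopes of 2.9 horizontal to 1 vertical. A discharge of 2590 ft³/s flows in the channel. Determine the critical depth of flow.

At critical depth, Q² T / (g A³) = 1, i.e. A³/T = Q²/g = 2590²/32.2 = 208300.
Trying y = 9.77 ft: A³/T = 374300 — high.
Trying y = 6.62 ft: A³/T = 53460 — low.
Trying y = 8.69 ft: A³/T = 208400 — ≈ 208300.

y_c = 8.69 ft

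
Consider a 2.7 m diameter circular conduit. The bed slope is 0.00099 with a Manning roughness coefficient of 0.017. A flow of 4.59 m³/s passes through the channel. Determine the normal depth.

Manning's equation rearranged: A R^(2/3) = nQ / (1·√S) = 0.017 × 4.59 / (√0.00099) = 2.48.
At y = 1.09 m: A R^(2/3) = 1.51 — too small.
At y = 1.7 m: A R^(2/3) = 3.182 — too large.
At y = 1.45 m: A R^(2/3) = 2.482 — matches.

y_n = 1.45 m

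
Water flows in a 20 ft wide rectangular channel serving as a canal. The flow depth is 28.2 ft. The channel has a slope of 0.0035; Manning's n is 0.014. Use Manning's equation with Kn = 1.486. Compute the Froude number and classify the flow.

subcritical

Flow area A = b·y = 20 × 28.2 = 564 ft². Wetted perimeter P = b + 2y = 20 + 2×28.2 = 76.4 ft.
Hydraulic radius R = A/P = 564/76.4 = 7.382 ft.
V = (1.486/n) R^(2/3) √S = (1.486/0.014) × 7.382^(2/3) × √0.0035 = 23.81 ft/s. Hydraulic depth D_h = A/T = 564/20 = 28.2 ft.
Froude number Fr = V/√(g·D_h) = 23.81/√(32.2×28.2) = 0.79, which is less than 1, so the flow is subcritical.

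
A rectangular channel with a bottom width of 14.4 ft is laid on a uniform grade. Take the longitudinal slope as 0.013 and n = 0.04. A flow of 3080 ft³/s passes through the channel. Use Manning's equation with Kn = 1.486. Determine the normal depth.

Manning's equation rearranged: A R^(2/3) = nQ / (1.486·√S) = 0.04 × 3080 / (1.486 × √0.013) = 727.1.
Try y = 21.7 ft: A R^(2/3) = 962.5 — over.
Try y = 15.1 ft: A R^(2/3) = 625.2 — short.
Try y = 17.1 ft: A R^(2/3) = 726.4 — close enough.

y_n = 17.1 ft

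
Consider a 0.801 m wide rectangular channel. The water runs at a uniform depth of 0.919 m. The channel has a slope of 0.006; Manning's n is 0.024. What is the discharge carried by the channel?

Q = 1.01 m³/s

Flow area A = b·y = 0.801 × 0.919 = 0.7361 m². Wetted perimeter P = b + 2y = 0.801 + 2×0.919 = 2.639 m.
Hydraulic radius R = A/P = 0.7361/2.639 = 0.2789 m.
Manning's equation: Q = (1/n) A R^(2/3) S^(1/2) = (1/0.024) × 0.7361 × 0.2789^(2/3) × 0.006^(1/2) = 1.01 m³/s.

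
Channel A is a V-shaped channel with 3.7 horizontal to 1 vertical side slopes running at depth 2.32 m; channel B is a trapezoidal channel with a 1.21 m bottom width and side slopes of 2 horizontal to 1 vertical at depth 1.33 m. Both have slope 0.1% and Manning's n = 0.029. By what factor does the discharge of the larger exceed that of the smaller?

Channel A: For a triangular section with side slope z = 3.7: A = zy² = 3.7×2.32² = 19.91 m²; P = 2y√(1+z²) = 2×2.32×3.833 = 17.78 m. Hydraulic radius R = A/P = 19.91/17.78 = 1.12 m. Q_A = (1/0.029)·19.91·1.12^(2/3)·√0.001 = 23.42 m³/s.
Channel B: With bottom width b = 1.21 m and side slope z = 2: A = (b + zy)y = (1.21 + 2×1.33)×1.33 = 5.147 m²; P = b + 2y√(1+z²) = 1.21 + 2×1.33×2.236 = 7.158 m. Hydraulic radius R = A/P = 5.147/7.158 = 0.7191 m. Q_B = (1/0.029)·5.147·0.7191^(2/3)·√0.001 = 4.505 m³/s.
The larger discharge is 23.42 m³/s and the smaller is 4.505 m³/s; the ratio is 5.2.

5.2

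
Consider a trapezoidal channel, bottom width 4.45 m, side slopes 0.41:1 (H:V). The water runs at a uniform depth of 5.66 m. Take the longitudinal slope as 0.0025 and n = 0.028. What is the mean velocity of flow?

With bottom width b = 4.45 m and side slope z = 0.41: A = (b + zy)y = (4.45 + 0.41×5.66)×5.66 = 38.32 m²; P = b + 2y√(1+z²) = 4.45 + 2×5.66×1.081 = 16.68 m.
Hydraulic radius R = A/P = 38.32/16.68 = 2.297 m.
From Manning's equation, V = (1/n) R^(2/3) S^(1/2) = (1/0.028) × 2.297^(2/3) × 0.0025^(1/2) = 3.11 m/s.

V = 3.11 m/s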